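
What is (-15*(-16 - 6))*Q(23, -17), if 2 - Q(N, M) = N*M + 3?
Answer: 128700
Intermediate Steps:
Q(N, M) = -1 - M*N (Q(N, M) = 2 - (N*M + 3) = 2 - (M*N + 3) = 2 - (3 + M*N) = 2 + (-3 - M*N) = -1 - M*N)
(-15*(-16 - 6))*Q(23, -17) = (-15*(-16 - 6))*(-1 - 1*(-17)*23) = (-15*(-22))*(-1 + 391) = 330*390 = 128700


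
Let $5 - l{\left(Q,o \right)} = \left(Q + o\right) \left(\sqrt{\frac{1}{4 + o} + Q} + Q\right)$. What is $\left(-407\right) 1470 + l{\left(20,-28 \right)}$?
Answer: $-598125 + \frac{2 \sqrt{2874}}{3} \approx -5.9809 \cdot 10^{5}$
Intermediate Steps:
$l{\left(Q,o \right)} = 5 - \left(Q + o\right) \left(Q + \sqrt{Q + \frac{1}{4 + o}}\right)$ ($l{\left(Q,o \right)} = 5 - \left(Q + o\right) \left(\sqrt{\frac{1}{4 + o} + Q} + Q\right) = 5 - \left(Q + o\right) \left(\sqrt{Q + \frac{1}{4 + o}} + Q\right) = 5 - \left(Q + o\right) \left(Q + \sqrt{Q + \frac{1}{4 + o}}\right)$)
$\left(-407\right) 1470 + l{\left(20,-28 \right)} = \left(-407\right) 1470 - \left(395 - 560 - 8 \sqrt{- \frac{1}{4 - 28}} \sqrt{-1 - 20 \left(4 - 28\right)}\right) = -598290 - \left(-165 - 8 \sqrt{479} \sqrt{- \frac{1}{-24}}\right) = -598290 - \left(-165 - 8 \frac{\sqrt{2874}}{12}\right) = -598290 - \left(-165 - \frac{2 \sqrt{2874}}{3}\right) = -598290 + \left(5 - 400 + 560 - \frac{5 \sqrt{2874}}{3} + \frac{7 \sqrt{2874}}{3}\right) = -598290 + \left(165 + \frac{2 \sqrt{2874}}{3}\right) = -598125 + \frac{2 \sqrt{2874}}{3}$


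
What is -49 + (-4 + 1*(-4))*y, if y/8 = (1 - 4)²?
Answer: -625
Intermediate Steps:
y = 72 (y = 8*(1 - 4)² = 8*(-3)² = 8*9 = 72)
-49 + (-4 + 1*(-4))*y = -49 + (-4 + 1*(-4))*72 = -49 + (-4 - 4)*72 = -49 - 8*72 = -49 - 576 = -625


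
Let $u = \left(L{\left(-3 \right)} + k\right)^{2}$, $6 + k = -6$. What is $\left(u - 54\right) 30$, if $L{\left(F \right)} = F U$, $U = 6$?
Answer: $25380$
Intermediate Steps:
$L{\left(F \right)} = 6 F$ ($L{\left(F \right)} = F 6 = 6 F$)
$k = -12$ ($k = -6 - 6 = -12$)
$u = 900$ ($u = \left(6 \left(-3\right) - 12\right)^{2} = \left(-18 - 12\right)^{2} = \left(-30\right)^{2} = 900$)
$\left(u - 54\right) 30 = \left(900 - 54\right) 30 = 846 \cdot 30 = 25380$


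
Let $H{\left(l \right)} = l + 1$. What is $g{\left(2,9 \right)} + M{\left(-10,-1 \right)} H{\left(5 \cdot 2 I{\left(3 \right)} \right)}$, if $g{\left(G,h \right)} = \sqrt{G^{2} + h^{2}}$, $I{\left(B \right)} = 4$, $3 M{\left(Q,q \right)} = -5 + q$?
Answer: $-82 + \sqrt{85} \approx -72.781$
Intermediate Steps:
$M{\left(Q,q \right)} = - \frac{5}{3} + \frac{q}{3}$ ($M{\left(Q,q \right)} = \frac{-5 + q}{3} = - \frac{5}{3} + \frac{q}{3}$)
$H{\left(l \right)} = 1 + l$
$g{\left(2,9 \right)} + M{\left(-10,-1 \right)} H{\left(5 \cdot 2 I{\left(3 \right)} \right)} = \sqrt{2^{2} + 9^{2}} + \left(- \frac{5}{3} + \frac{1}{3} \left(-1\right)\right) \left(1 + 5 \cdot 2 \cdot 4\right) = \sqrt{4 + 81} + \left(- \frac{5}{3} - \frac{1}{3}\right) \left(1 + 10 \cdot 4\right) = \sqrt{85} - 2 \left(1 + 40\right) = \sqrt{85} - 82 = -82 + \sqrt{85}$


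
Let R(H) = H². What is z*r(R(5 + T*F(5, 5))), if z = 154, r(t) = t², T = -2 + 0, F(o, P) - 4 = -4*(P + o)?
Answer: 5413568314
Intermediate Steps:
F(o, P) = 4 - 4*P - 4*o (F(o, P) = 4 - 4*(P + o) = 4 + (-4*P - 4*o) = 4 - 4*P - 4*o)
T = -2
z*r(R(5 + T*F(5, 5))) = 154*((5 - 2*(4 - 4*5 - 4*5))²)² = 154*((5 - 2*(4 - 20 - 20))²)² = 154*((5 - 2*(-36))²)² = 154*((5 + 72)²)² = 154*(77²)² = 154*5929² = 154*35153041 = 5413568314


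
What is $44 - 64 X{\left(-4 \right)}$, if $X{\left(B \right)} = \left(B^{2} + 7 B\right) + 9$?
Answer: $236$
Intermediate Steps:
$X{\left(B \right)} = 9 + B^{2} + 7 B$
$44 - 64 X{\left(-4 \right)} = 44 - 64 \left(9 + \left(-4\right)^{2} + 7 \left(-4\right)\right) = 44 - 64 \left(9 + 16 - 28\right) = 44 - -192 = 44 + 192 = 236$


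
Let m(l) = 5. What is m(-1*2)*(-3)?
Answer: -15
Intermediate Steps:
m(-1*2)*(-3) = 5*(-3) = -15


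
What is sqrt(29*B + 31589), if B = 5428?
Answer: sqrt(189001) ≈ 434.74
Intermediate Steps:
sqrt(29*B + 31589) = sqrt(29*5428 + 31589) = sqrt(157412 + 31589) = sqrt(189001)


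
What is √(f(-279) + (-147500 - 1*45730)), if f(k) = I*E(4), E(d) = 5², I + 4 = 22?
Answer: 18*I*√595 ≈ 439.07*I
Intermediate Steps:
I = 18 (I = -4 + 22 = 18)
E(d) = 25
f(k) = 450 (f(k) = 18*25 = 450)
√(f(-279) + (-147500 - 1*45730)) = √(450 + (-147500 - 1*45730)) = √(450 + (-147500 - 45730)) = √(450 - 193230) = √(-192780) = 18*I*√595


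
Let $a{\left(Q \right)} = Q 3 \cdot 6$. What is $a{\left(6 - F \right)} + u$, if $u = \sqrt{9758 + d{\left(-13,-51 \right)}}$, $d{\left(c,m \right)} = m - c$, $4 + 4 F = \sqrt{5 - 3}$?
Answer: $126 + 18 \sqrt{30} - \frac{9 \sqrt{2}}{2} \approx 218.23$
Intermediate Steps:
$F = -1 + \frac{\sqrt{2}}{4}$ ($F = -1 + \frac{\sqrt{5 - 3}}{4} = -1 + \frac{\sqrt{2}}{4} \approx -0.64645$)
$u = 18 \sqrt{30}$ ($u = \sqrt{9758 - 38} = \sqrt{9720} = 18 \sqrt{30} \approx 98.59$)
$a{\left(Q \right)} = 18 Q$ ($a{\left(Q \right)} = 3 Q 6 = 18 Q$)
$a{\left(6 - F \right)} + u = 18 \left(6 - \left(-1 + \frac{\sqrt{2}}{4}\right)\right) + 18 \sqrt{30} = 18 \left(6 + \left(1 - \frac{\sqrt{2}}{4}\right)\right) + 18 \sqrt{30} = 18 \left(7 - \frac{\sqrt{2}}{4}\right) + 18 \sqrt{30} = \left(126 - \frac{9 \sqrt{2}}{2}\right) + 18 \sqrt{30} = 126 + 18 \sqrt{30} - \frac{9 \sqrt{2}}{2}$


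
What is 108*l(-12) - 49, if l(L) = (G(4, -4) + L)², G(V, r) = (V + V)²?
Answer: 291983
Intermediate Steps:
G(V, r) = 4*V² (G(V, r) = (2*V)² = 4*V²)
l(L) = (64 + L)² (l(L) = (4*4² + L)² = (4*16 + L)² = (64 + L)²)
108*l(-12) - 49 = 108*(64 - 12)² - 49 = 108*52² - 49 = 108*2704 - 49 = 292032 - 49 = 291983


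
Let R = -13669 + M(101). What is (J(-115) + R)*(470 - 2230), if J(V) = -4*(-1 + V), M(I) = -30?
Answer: 23293600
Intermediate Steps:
J(V) = 4 - 4*V
R = -13699 (R = -13669 - 30 = -13699)
(J(-115) + R)*(470 - 2230) = ((4 - 4*(-115)) - 13699)*(470 - 2230) = ((4 + 460) - 13699)*(-1760) = (464 - 13699)*(-1760) = -13235*(-1760) = 23293600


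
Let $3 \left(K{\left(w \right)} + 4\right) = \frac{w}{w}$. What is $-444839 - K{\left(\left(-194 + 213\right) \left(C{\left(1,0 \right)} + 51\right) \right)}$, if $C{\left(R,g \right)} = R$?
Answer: $- \frac{1334506}{3} \approx -4.4484 \cdot 10^{5}$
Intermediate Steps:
$K{\left(w \right)} = - \frac{11}{3}$ ($K{\left(w \right)} = -4 + \frac{w \frac{1}{w}}{3} = -4 + \frac{1}{3} \cdot 1 = -4 + \frac{1}{3} = - \frac{11}{3}$)
$-444839 - K{\left(\left(-194 + 213\right) \left(C{\left(1,0 \right)} + 51\right) \right)} = -444839 - - \frac{11}{3} = -444839 + \frac{11}{3} = - \frac{1334506}{3}$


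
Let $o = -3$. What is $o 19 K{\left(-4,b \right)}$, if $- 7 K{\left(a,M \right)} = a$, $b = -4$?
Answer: $- \frac{228}{7} \approx -32.571$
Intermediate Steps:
$K{\left(a,M \right)} = - \frac{a}{7}$
$o 19 K{\left(-4,b \right)} = \left(-3\right) 19 \left(\left(- \frac{1}{7}\right) \left(-4\right)\right) = \left(-57\right) \frac{4}{7} = - \frac{228}{7}$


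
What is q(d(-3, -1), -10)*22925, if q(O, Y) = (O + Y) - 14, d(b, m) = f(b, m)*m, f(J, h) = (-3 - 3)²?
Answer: -1375500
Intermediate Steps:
f(J, h) = 36 (f(J, h) = (-6)² = 36)
d(b, m) = 36*m
q(O, Y) = -14 + O + Y
q(d(-3, -1), -10)*22925 = (-14 + 36*(-1) - 10)*22925 = (-14 - 36 - 10)*22925 = -60*22925 = -1375500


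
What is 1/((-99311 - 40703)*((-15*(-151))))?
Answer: -1/317131710 ≈ -3.1533e-9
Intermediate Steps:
1/((-99311 - 40703)*((-15*(-151)))) = 1/(-140014*2265) = -1/140014*1/2265 = -1/317131710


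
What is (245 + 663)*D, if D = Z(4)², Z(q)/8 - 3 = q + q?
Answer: 7031552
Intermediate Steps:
Z(q) = 24 + 16*q (Z(q) = 24 + 8*(q + q) = 24 + 8*(2*q) = 24 + 16*q)
D = 7744 (D = (24 + 16*4)² = (24 + 64)² = 88² = 7744)
(245 + 663)*D = (245 + 663)*7744 = 908*7744 = 7031552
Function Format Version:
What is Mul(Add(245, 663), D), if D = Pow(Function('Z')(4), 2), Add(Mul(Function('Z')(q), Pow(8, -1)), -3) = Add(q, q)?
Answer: 7031552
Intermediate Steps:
Function('Z')(q) = Add(24, Mul(16, q)) (Function('Z')(q) = Add(24, Mul(8, Add(q, q))) = Add(24, Mul(8, Mul(2, q))) = Add(24, Mul(16, q)))
D = 7744 (D = Pow(Add(24, Mul(16, 4)), 2) = Pow(Add(24, 64), 2) = Pow(88, 2) = 7744)
Mul(Add(245, 663), D) = Mul(Add(245, 663), 7744) = Mul(908, 7744) = 7031552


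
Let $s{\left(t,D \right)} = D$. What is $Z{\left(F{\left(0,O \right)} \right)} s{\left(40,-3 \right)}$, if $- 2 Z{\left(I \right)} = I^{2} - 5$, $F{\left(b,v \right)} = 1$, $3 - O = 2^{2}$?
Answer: $-6$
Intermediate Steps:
$O = -1$ ($O = 3 - 2^{2} = 3 - 4 = -1$)
$Z{\left(I \right)} = \frac{5}{2} - \frac{I^{2}}{2}$ ($Z{\left(I \right)} = - \frac{I^{2} - 5}{2} = - \frac{-5 + I^{2}}{2} = \frac{5}{2} - \frac{I^{2}}{2}$)
$Z{\left(F{\left(0,O \right)} \right)} s{\left(40,-3 \right)} = \left(\frac{5}{2} - \frac{1^{2}}{2}\right) \left(-3\right) = \left(\frac{5}{2} - \frac{1}{2}\right) \left(-3\right) = 2 \left(-3\right) = -6$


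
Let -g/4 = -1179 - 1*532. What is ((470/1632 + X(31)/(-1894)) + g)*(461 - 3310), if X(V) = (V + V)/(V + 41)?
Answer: -45204543527605/2318256 ≈ -1.9499e+7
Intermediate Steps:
X(V) = 2*V/(41 + V) (X(V) = (2*V)/(41 + V) = 2*V/(41 + V))
g = 6844 (g = -4*(-1179 - 1*532) = -4*(-1179 - 532) = -4*(-1711) = 6844)
((470/1632 + X(31)/(-1894)) + g)*(461 - 3310) = ((470/1632 + (2*31/(41 + 31))/(-1894)) + 6844)*(461 - 3310) = ((470*(1/1632) + (2*31/72)*(-1/1894)) + 6844)*(-2849) = ((235/816 + (2*31*(1/72))*(-1/1894)) + 6844)*(-2849) = ((235/816 + (31/36)*(-1/1894)) + 6844)*(-2849) = ((235/816 - 31/68184) + 6844)*(-2849) = (666581/2318256 + 6844)*(-2849) = (15866810645/2318256)*(-2849) = -45204543527605/2318256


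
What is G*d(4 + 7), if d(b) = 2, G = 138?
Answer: 276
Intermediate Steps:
G*d(4 + 7) = 138*2 = 276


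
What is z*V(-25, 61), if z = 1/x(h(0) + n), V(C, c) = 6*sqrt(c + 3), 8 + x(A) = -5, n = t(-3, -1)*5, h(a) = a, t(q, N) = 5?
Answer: -48/13 ≈ -3.6923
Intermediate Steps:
n = 25 (n = 5*5 = 25)
x(A) = -13 (x(A) = -8 - 5 = -13)
V(C, c) = 6*sqrt(3 + c)
z = -1/13 (z = 1/(-13) = -1/13 ≈ -0.076923)
z*V(-25, 61) = -6*sqrt(3 + 61)/13 = -6*sqrt(64)/13 = -6*8/13 = -1/13*48 = -48/13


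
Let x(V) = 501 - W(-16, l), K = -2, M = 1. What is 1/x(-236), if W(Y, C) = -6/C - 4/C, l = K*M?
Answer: 1/496 ≈ 0.0020161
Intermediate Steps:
l = -2 (l = -2*1 = -2)
W(Y, C) = -10/C
x(V) = 496 (x(V) = 501 - (-10)/(-2) = 501 - (-10)*(-1)/2 = 501 - 1*5 = 501 - 5 = 496)
1/x(-236) = 1/496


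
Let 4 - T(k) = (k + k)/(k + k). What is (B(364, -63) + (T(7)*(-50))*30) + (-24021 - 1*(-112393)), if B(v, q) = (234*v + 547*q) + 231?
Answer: 134818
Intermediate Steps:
T(k) = 3 (T(k) = 4 - (k + k)/(k + k) = 4 - 2*k/(2*k) = 4 - 2*k*1/(2*k) = 4 - 1*1 = 4 - 1 = 3)
B(v, q) = 231 + 234*v + 547*q
(B(364, -63) + (T(7)*(-50))*30) + (-24021 - 1*(-112393)) = ((231 + 234*364 + 547*(-63)) + (3*(-50))*30) + (-24021 - 1*(-112393)) = ((231 + 85176 - 34461) - 150*30) + (-24021 + 112393) = (50946 - 4500) + 88372 = 46446 + 88372 = 134818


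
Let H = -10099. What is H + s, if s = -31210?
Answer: -41309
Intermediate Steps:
H + s = -10099 - 31210 = -41309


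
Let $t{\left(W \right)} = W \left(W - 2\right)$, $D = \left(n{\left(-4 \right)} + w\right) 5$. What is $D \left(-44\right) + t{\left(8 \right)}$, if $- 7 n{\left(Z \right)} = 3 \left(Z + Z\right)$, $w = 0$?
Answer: $- \frac{4944}{7} \approx -706.29$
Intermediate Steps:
$n{\left(Z \right)} = - \frac{6 Z}{7}$ ($n{\left(Z \right)} = - \frac{3 \left(Z + Z\right)}{7} = - \frac{3 \cdot 2 Z}{7} = - \frac{6 Z}{7}$)
$D = \frac{120}{7}$ ($D = \left(\left(- \frac{6}{7}\right) \left(-4\right) + 0\right) 5 = \left(\frac{24}{7} + 0\right) 5 = \frac{24}{7} \cdot 5 = \frac{120}{7} \approx 17.143$)
$t{\left(W \right)} = W \left(-2 + W\right)$
$D \left(-44\right) + t{\left(8 \right)} = \frac{120}{7} \left(-44\right) + 8 \left(-2 + 8\right) = - \frac{5280}{7} + 8 \cdot 6 = - \frac{5280}{7} + 48 = - \frac{4944}{7}$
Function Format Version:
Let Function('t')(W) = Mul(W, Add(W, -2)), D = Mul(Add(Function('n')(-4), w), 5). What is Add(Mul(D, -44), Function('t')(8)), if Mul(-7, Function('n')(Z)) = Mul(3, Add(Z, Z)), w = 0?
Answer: Rational(-4944, 7) ≈ -706.29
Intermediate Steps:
Function('n')(Z) = Mul(Rational(-6, 7), Z) (Function('n')(Z) = Mul(Rational(-1, 7), Mul(3, Add(Z, Z))) = Mul(Rational(-1, 7), Mul(3, Mul(2, Z))) = Mul(Rational(-1, 7), Mul(6, Z)) = Mul(Rational(-6, 7), Z))
D = Rational(120, 7) (D = Mul(Add(Mul(Rational(-6, 7), -4), 0), 5) = Mul(Add(Rational(24, 7), 0), 5) = Mul(Rational(24, 7), 5) = Rational(120, 7) ≈ 17.143)
Function('t')(W) = Mul(W, Add(-2, W))
Add(Mul(D, -44), Function('t')(8)) = Add(Mul(Rational(120, 7), -44), Mul(8, Add(-2, 8))) = Add(Rational(-5280, 7), Mul(8, 6)) = Add(Rational(-5280, 7), 48) = Rational(-4944, 7)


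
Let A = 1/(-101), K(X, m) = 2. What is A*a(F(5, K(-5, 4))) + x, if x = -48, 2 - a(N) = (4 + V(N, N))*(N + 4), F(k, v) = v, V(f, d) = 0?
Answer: -4826/101 ≈ -47.782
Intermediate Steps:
a(N) = -14 - 4*N (a(N) = 2 - (4 + 0)*(N + 4) = 2 - 4*(4 + N) = 2 - (16 + 4*N) = 2 + (-16 - 4*N) = -14 - 4*N)
A = -1/101 ≈ -0.0099010
A*a(F(5, K(-5, 4))) + x = -(-14 - 4*2)/101 - 48 = -(-14 - 8)/101 - 48 = -1/101*(-22) - 48 = 22/101 - 48 = -4826/101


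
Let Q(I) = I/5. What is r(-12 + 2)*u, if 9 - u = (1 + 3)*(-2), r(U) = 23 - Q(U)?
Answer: 425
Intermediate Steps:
Q(I) = I/5 (Q(I) = I*(1/5) = I/5)
r(U) = 23 - U/5
u = 17 (u = 9 - (1 + 3)*(-2) = 9 - 4*(-2) = 9 - 1*(-8) = 9 + 8 = 17)
r(-12 + 2)*u = (23 - (-12 + 2)/5)*17 = (23 - 1/5*(-10))*17 = (23 + 2)*17 = 25*17 = 425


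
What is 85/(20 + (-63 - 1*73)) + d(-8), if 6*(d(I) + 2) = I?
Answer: -1415/348 ≈ -4.0661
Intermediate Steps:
d(I) = -2 + I/6
85/(20 + (-63 - 1*73)) + d(-8) = 85/(20 + (-63 - 1*73)) + (-2 + (⅙)*(-8)) = 85/(20 + (-63 - 73)) + (-2 - 4/3) = 85/(20 - 136) - 10/3 = 85/(-116) - 10/3 = 85*(-1/116) - 10/3 = -85/116 - 10/3 = -1415/348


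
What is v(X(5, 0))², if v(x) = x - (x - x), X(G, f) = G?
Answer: 25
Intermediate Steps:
v(x) = x (v(x) = x - 1*0 = x + 0 = x)
v(X(5, 0))² = 5² = 25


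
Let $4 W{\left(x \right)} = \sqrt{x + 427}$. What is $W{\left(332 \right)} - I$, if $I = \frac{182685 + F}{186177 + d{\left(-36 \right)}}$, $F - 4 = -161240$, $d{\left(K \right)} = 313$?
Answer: $- \frac{21449}{186490} + \frac{\sqrt{759}}{4} \approx 6.7725$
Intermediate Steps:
$W{\left(x \right)} = \frac{\sqrt{427 + x}}{4}$ ($W{\left(x \right)} = \frac{\sqrt{x + 427}}{4} = \frac{\sqrt{427 + x}}{4}$)
$F = -161236$ ($F = 4 - 161240 = -161236$)
$I = \frac{21449}{186490}$ ($I = \frac{182685 - 161236}{186177 + 313} = \frac{21449}{186490} \approx 0.11501$)
$W{\left(332 \right)} - I = \frac{\sqrt{427 + 332}}{4} - \frac{21449}{186490} = \frac{\sqrt{759}}{4} - \frac{21449}{186490} = - \frac{21449}{186490} + \frac{\sqrt{759}}{4}$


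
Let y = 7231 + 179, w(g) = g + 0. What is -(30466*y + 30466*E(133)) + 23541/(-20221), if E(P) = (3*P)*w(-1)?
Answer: -4319147508387/20221 ≈ -2.1360e+8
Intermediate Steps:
w(g) = g
E(P) = -3*P (E(P) = (3*P)*(-1) = -3*P)
y = 7410
-(30466*y + 30466*E(133)) + 23541/(-20221) = -30466/(1/(7410 - 3*133)) + 23541/(-20221) = -30466/(1/(7410 - 399)) + 23541*(-1/20221) = -30466/(1/7011) - 23541/20221 = -30466/1/7011 - 23541/20221 = -30466*7011 - 23541/20221 = -213597126 - 23541/20221 = -4319147508387/20221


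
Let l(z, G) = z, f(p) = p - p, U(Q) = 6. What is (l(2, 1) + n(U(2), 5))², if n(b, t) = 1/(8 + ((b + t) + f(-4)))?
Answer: 1521/361 ≈ 4.2133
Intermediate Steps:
f(p) = 0
n(b, t) = 1/(8 + b + t) (n(b, t) = 1/(8 + ((b + t) + 0)) = 1/(8 + (b + t)) = 1/(8 + b + t))
(l(2, 1) + n(U(2), 5))² = (2 + 1/(8 + 6 + 5))² = (2 + 1/19)² = (39/19)² = 1521/361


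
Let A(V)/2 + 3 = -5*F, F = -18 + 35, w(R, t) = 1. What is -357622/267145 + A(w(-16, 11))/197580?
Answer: -3535298614/2639125455 ≈ -1.3396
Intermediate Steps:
F = 17
A(V) = -176 (A(V) = -6 + 2*(-5*17) = -6 + 2*(-85) = -6 - 170 = -176)
-357622/267145 + A(w(-16, 11))/197580 = -357622/267145 - 176/197580 = -357622*1/267145 - 176*1/197580 = -357622/267145 - 44/49395 = -3535298614/2639125455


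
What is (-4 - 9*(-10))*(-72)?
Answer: -6192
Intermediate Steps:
(-4 - 9*(-10))*(-72) = (-4 + 90)*(-72) = 86*(-72) = -6192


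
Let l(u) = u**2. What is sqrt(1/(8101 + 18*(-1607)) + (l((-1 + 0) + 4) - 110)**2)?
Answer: 4*sqrt(225713063)/595 ≈ 101.00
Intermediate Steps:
sqrt(1/(8101 + 18*(-1607)) + (l((-1 + 0) + 4) - 110)**2) = sqrt(1/(8101 + 18*(-1607)) + (((-1 + 0) + 4)**2 - 110)**2) = sqrt(1/(8101 - 28926) + ((-1 + 4)**2 - 110)**2) = sqrt(1/(-20825) + (3**2 - 110)**2) = sqrt(-1/20825 + (9 - 110)**2) = sqrt(-1/20825 + (-101)**2) = sqrt(-1/20825 + 10201) = sqrt(212435824/20825) = 4*sqrt(225713063)/595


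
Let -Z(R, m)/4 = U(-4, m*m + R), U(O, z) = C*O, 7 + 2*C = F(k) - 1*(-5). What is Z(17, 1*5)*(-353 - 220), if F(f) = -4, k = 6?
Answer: 27504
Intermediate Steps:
C = -3 (C = -7/2 + (-4 - 1*(-5))/2 = -7/2 + (-4 + 5)/2 = -7/2 + (½)*1 = -7/2 + ½ = -3)
U(O, z) = -3*O
Z(R, m) = -48 (Z(R, m) = -(-12)*(-4) = -4*12 = -48)
Z(17, 1*5)*(-353 - 220) = -48*(-353 - 220) = -48*(-573) = 27504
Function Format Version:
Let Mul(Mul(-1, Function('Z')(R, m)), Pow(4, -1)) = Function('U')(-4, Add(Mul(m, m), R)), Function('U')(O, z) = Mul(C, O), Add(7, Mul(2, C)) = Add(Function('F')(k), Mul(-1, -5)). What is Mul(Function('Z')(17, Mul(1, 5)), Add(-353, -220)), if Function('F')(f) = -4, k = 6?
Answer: 27504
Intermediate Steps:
C = -3 (C = Add(Rational(-7, 2), Mul(Rational(1, 2), Add(-4, Mul(-1, -5)))) = Add(Rational(-7, 2), Mul(Rational(1, 2), Add(-4, 5))) = Add(Rational(-7, 2), Mul(Rational(1, 2), 1)) = Add(Rational(-7, 2), Rational(1, 2)) = -3)
Function('U')(O, z) = Mul(-3, O)
Function('Z')(R, m) = -48 (Function('Z')(R, m) = Mul(-4, Mul(-3, -4)) = Mul(-4, 12) = -48)
Mul(Function('Z')(17, Mul(1, 5)), Add(-353, -220)) = Mul(-48, Add(-353, -220)) = Mul(-48, -573) = 27504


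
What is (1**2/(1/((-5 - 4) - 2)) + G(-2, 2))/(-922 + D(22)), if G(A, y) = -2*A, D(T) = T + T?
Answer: 7/878 ≈ 0.0079727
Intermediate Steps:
D(T) = 2*T
(1**2/(1/((-5 - 4) - 2)) + G(-2, 2))/(-922 + D(22)) = (1**2/(1/((-5 - 4) - 2)) - 2*(-2))/(-922 + 2*22) = (1/1/(-9 - 2) + 4)/(-922 + 44) = (1/1/(-11) + 4)/(-878) = -(1/(-1/11) + 4)/878 = -(1*(-11) + 4)/878 = -(-11 + 4)/878 = -1/878*(-7) = 7/878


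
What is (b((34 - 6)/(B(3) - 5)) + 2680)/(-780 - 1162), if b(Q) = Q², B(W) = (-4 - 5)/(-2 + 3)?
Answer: -1342/971 ≈ -1.3821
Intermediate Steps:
B(W) = -9 (B(W) = -9/1 = -9*1 = -9)
(b((34 - 6)/(B(3) - 5)) + 2680)/(-780 - 1162) = (((34 - 6)/(-9 - 5))² + 2680)/(-780 - 1162) = ((28/(-14))² + 2680)/(-1942) = ((28*(-1/14))² + 2680)*(-1/1942) = ((-2)² + 2680)*(-1/1942) = (4 + 2680)*(-1/1942) = 2684*(-1/1942) = -1342/971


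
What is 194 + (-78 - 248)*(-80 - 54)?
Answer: 43878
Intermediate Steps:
194 + (-78 - 248)*(-80 - 54) = 194 - 326*(-134) = 194 + 43684 = 43878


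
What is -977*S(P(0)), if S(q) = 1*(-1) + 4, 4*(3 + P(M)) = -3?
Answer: -2931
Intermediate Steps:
P(M) = -15/4 (P(M) = -3 + (¼)*(-3) = -3 - ¾ = -15/4)
S(q) = 3 (S(q) = -1 + 4 = 3)
-977*S(P(0)) = -977*3 = -2931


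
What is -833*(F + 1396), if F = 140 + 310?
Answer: -1537718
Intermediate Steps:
F = 450
-833*(F + 1396) = -833*(450 + 1396) = -833*1846 = -1537718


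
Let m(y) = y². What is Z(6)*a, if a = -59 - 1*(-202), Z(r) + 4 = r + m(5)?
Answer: 3861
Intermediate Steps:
Z(r) = 21 + r (Z(r) = -4 + (r + 5²) = -4 + (r + 25) = -4 + (25 + r) = 21 + r)
a = 143 (a = -59 + 202 = 143)
Z(6)*a = (21 + 6)*143 = 27*143 = 3861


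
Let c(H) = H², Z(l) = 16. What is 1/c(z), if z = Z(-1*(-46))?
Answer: 1/256 ≈ 0.0039063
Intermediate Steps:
z = 16
1/c(z) = 1/(16²) = 1/256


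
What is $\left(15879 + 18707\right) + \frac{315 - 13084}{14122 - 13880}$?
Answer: $\frac{8357043}{242} \approx 34533.0$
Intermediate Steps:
$\left(15879 + 18707\right) + \frac{315 - 13084}{14122 - 13880} = 34586 - \frac{12769}{242} = \frac{8357043}{242}$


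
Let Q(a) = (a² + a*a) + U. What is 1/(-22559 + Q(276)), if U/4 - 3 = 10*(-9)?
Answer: 1/129445 ≈ 7.7253e-6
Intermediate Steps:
U = -348 (U = 12 + 4*(10*(-9)) = 12 + 4*(-90) = 12 - 360 = -348)
Q(a) = -348 + 2*a² (Q(a) = (a² + a*a) - 348 = (a² + a²) - 348 = 2*a² - 348 = -348 + 2*a²)
1/(-22559 + Q(276)) = 1/(-22559 + (-348 + 2*276²)) = 1/(-22559 + (-348 + 2*76176)) = 1/(-22559 + (-348 + 152352)) = 1/(-22559 + 152004) = 1/129445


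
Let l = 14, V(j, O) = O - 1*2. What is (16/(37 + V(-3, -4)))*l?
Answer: 224/31 ≈ 7.2258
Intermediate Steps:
V(j, O) = -2 + O (V(j, O) = O - 2 = -2 + O)
(16/(37 + V(-3, -4)))*l = (16/(37 + (-2 - 4)))*14 = (16/(37 - 6))*14 = (16/31)*14 = 224/31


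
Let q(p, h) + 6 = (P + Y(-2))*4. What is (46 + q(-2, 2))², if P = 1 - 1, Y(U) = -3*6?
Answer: 1024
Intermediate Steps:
Y(U) = -18
P = 0
q(p, h) = -78 (q(p, h) = -6 + (0 - 18)*4 = -6 - 18*4 = -6 - 72 = -78)
(46 + q(-2, 2))² = (46 - 78)² = (-32)² = 1024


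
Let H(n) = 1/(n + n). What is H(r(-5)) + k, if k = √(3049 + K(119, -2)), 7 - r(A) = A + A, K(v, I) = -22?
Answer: 1/34 + √3027 ≈ 55.048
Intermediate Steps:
r(A) = 7 - 2*A (r(A) = 7 - (A + A) = 7 - 2*A)
H(n) = 1/(2*n)
k = √3027 (k = √(3049 - 22) = √3027 ≈ 55.018)
H(r(-5)) + k = 1/(2*(7 - 2*(-5))) + √3027 = 1/(2*(7 + 10)) + √3027 = (½)/17 + √3027 = (½)*(1/17) + √3027 = 1/34 + √3027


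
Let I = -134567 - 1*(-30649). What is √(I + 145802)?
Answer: 2*√10471 ≈ 204.66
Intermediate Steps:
I = -103918 (I = -134567 + 30649 = -103918)
√(I + 145802) = √(-103918 + 145802) = √41884 = 2*√10471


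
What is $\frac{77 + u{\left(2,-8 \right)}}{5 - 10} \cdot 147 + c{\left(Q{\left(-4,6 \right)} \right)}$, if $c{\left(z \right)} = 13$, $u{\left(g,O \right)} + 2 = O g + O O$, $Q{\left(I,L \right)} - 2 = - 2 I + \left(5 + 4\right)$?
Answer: $- \frac{18016}{5} \approx -3603.2$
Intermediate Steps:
$Q{\left(I,L \right)} = 11 - 2 I$ ($Q{\left(I,L \right)} = 2 - \left(-9 + 2 I\right) = 11 - 2 I$)
$u{\left(g,O \right)} = -2 + O^{2} + O g$ ($u{\left(g,O \right)} = -2 + \left(O g + O O\right) = -2 + \left(O g + O^{2}\right) = -2 + \left(O^{2} + O g\right) = -2 + O^{2} + O g$)
$\frac{77 + u{\left(2,-8 \right)}}{5 - 10} \cdot 147 + c{\left(Q{\left(-4,6 \right)} \right)} = \frac{77 - \left(18 - 64\right)}{5 - 10} \cdot 147 + 13 = \frac{77 - -46}{-5} \cdot 147 + 13 = \left(77 + 46\right) \left(- \frac{1}{5}\right) 147 + 13 = 123 \left(- \frac{1}{5}\right) 147 + 13 = \left(- \frac{123}{5}\right) 147 + 13 = - \frac{18081}{5} + 13 = - \frac{18016}{5}$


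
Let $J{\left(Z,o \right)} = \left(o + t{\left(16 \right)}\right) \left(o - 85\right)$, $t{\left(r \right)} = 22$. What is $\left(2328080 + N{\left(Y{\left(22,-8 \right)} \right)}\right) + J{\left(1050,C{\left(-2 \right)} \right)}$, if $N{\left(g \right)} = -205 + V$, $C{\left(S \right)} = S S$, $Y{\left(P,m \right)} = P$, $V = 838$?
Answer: $2326607$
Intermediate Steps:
$C{\left(S \right)} = S^{2}$
$J{\left(Z,o \right)} = \left(-85 + o\right) \left(22 + o\right)$ ($J{\left(Z,o \right)} = \left(o + 22\right) \left(o - 85\right) = \left(22 + o\right) \left(-85 + o\right) = \left(-85 + o\right) \left(22 + o\right)$)
$N{\left(g \right)} = 633$ ($N{\left(g \right)} = -205 + 838 = 633$)
$\left(2328080 + N{\left(Y{\left(22,-8 \right)} \right)}\right) + J{\left(1050,C{\left(-2 \right)} \right)} = \left(2328080 + 633\right) - \left(1870 - 16 + 252\right) = 2328713 - \left(2122 - 16\right) = 2328713 - 2106 = 2326607$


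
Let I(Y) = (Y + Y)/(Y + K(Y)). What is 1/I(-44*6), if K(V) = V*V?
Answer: -263/2 ≈ -131.50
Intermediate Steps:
K(V) = V²
I(Y) = 2*Y/(Y + Y²) (I(Y) = (Y + Y)/(Y + Y²) = (2*Y)/(Y + Y²) = 2*Y/(Y + Y²))
1/I(-44*6) = 1/(2/(1 - 44*6)) = 1/(2/(1 - 264)) = 1/(2/(-263)) = 1/(2*(-1/263)) = 1/(-2/263) = -263/2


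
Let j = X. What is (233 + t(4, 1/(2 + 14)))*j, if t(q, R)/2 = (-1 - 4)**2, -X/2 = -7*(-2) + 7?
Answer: -11886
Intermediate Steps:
X = -42 (X = -2*(-7*(-2) + 7) = -2*(14 + 7) = -2*21 = -42)
j = -42
t(q, R) = 50 (t(q, R) = 2*(-1 - 4)**2 = 2*(-5)**2 = 2*25 = 50)
(233 + t(4, 1/(2 + 14)))*j = (233 + 50)*(-42) = 283*(-42) = -11886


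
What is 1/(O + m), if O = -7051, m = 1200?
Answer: -1/5851 ≈ -0.00017091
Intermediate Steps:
1/(O + m) = 1/(-7051 + 1200) = 1/(-5851) = -1/5851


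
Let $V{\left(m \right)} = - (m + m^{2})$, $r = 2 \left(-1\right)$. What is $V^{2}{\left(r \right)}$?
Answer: $4$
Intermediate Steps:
$r = -2$
$V{\left(m \right)} = - m - m^{2}$
$V^{2}{\left(r \right)} = \left(\left(-1\right) \left(-2\right) \left(1 - 2\right)\right)^{2} = \left(\left(-1\right) \left(-2\right) \left(-1\right)\right)^{2} = \left(-2\right)^{2} = 4$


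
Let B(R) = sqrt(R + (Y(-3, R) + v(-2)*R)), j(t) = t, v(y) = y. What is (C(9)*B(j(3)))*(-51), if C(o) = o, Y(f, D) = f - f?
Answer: -459*I*sqrt(3) ≈ -795.01*I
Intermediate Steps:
Y(f, D) = 0
B(R) = sqrt(-R) (B(R) = sqrt(R + (0 - 2*R)) = sqrt(R - 2*R) = sqrt(-R))
(C(9)*B(j(3)))*(-51) = (9*sqrt(-1*3))*(-51) = (9*sqrt(-3))*(-51) = (9*(I*sqrt(3)))*(-51) = (9*I*sqrt(3))*(-51) = -459*I*sqrt(3)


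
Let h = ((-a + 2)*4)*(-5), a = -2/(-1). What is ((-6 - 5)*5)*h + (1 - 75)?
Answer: -74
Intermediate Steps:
a = 2 (a = -2*(-1) = 2)
h = 0 (h = ((-1*2 + 2)*4)*(-5) = ((-2 + 2)*4)*(-5) = (0*4)*(-5) = 0*(-5) = 0)
((-6 - 5)*5)*h + (1 - 75) = ((-6 - 5)*5)*0 + (1 - 75) = -11*5*0 - 74 = -55*0 - 74 = 0 - 74 = -74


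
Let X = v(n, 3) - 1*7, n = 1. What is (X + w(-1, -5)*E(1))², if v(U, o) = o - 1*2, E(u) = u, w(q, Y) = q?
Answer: 49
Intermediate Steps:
v(U, o) = -2 + o (v(U, o) = o - 2 = -2 + o)
X = -6 (X = (-2 + 3) - 1*7 = 1 - 7 = -6)
(X + w(-1, -5)*E(1))² = (-6 - 1*1)² = (-6 - 1)² = (-7)² = 49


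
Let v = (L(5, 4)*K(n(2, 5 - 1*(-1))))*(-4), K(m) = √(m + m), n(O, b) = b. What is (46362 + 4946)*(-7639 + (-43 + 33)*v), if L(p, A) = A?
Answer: -391941812 + 16418560*√3 ≈ -3.6350e+8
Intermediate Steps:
K(m) = √2*√m (K(m) = √(2*m) = √2*√m)
v = -32*√3 (v = (4*(√2*√(5 - 1*(-1))))*(-4) = (4*(√2*√(5 + 1)))*(-4) = (4*(√2*√6))*(-4) = (4*(2*√3))*(-4) = (8*√3)*(-4) = -32*√3 ≈ -55.426)
(46362 + 4946)*(-7639 + (-43 + 33)*v) = (46362 + 4946)*(-7639 + (-43 + 33)*(-32*√3)) = 51308*(-7639 - (-320)*√3) = 51308*(-7639 + 320*√3) = -391941812 + 16418560*√3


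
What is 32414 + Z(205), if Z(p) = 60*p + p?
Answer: 44919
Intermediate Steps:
Z(p) = 61*p
32414 + Z(205) = 32414 + 61*205 = 32414 + 12505 = 44919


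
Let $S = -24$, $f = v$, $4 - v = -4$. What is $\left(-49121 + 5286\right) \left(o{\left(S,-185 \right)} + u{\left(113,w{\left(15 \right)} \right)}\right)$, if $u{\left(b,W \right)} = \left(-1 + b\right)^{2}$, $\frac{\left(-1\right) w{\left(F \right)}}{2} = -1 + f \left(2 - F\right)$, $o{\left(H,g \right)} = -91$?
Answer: $-545877255$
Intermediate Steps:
$v = 8$ ($v = 4 - -4 = 4 + 4 = 8$)
$f = 8$
$w{\left(F \right)} = -30 + 16 F$ ($w{\left(F \right)} = - 2 \left(-1 + 8 \left(2 - F\right)\right) = - 2 \left(-1 - \left(-16 + 8 F\right)\right) = - 2 \left(15 - 8 F\right) = -30 + 16 F$)
$\left(-49121 + 5286\right) \left(o{\left(S,-185 \right)} + u{\left(113,w{\left(15 \right)} \right)}\right) = \left(-49121 + 5286\right) \left(-91 + \left(-1 + 113\right)^{2}\right) = - 43835 \left(-91 + 112^{2}\right) = - 43835 \left(-91 + 12544\right) = \left(-43835\right) 12453 = -545877255$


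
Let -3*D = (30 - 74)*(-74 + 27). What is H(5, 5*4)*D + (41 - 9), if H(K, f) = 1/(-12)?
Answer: 805/9 ≈ 89.444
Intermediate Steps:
D = -2068/3 (D = -(30 - 74)*(-74 + 27)/3 = -(-44)*(-47)/3 = -⅓*2068 = -2068/3 ≈ -689.33)
H(K, f) = -1/12
H(5, 5*4)*D + (41 - 9) = -1/12*(-2068/3) + (41 - 9) = 517/9 + 32 = 805/9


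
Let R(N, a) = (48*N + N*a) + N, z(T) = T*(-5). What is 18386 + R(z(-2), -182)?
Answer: 17056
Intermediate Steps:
z(T) = -5*T
R(N, a) = 49*N + N*a
18386 + R(z(-2), -182) = 18386 + (-5*(-2))*(49 - 182) = 18386 + 10*(-133) = 18386 - 1330 = 17056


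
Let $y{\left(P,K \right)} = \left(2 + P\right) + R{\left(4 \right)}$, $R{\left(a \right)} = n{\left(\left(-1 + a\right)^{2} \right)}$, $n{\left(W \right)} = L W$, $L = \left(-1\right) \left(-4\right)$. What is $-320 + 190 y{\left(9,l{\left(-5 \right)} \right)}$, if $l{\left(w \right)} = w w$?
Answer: $8610$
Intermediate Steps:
$L = 4$
$n{\left(W \right)} = 4 W$
$R{\left(a \right)} = 4 \left(-1 + a\right)^{2}$
$l{\left(w \right)} = w^{2}$
$y{\left(P,K \right)} = 38 + P$ ($y{\left(P,K \right)} = \left(2 + P\right) + 4 \left(-1 + 4\right)^{2} = \left(2 + P\right) + 4 \cdot 3^{2} = \left(2 + P\right) + 4 \cdot 9 = \left(2 + P\right) + 36 = 38 + P$)
$-320 + 190 y{\left(9,l{\left(-5 \right)} \right)} = -320 + 190 \left(38 + 9\right) = -320 + 190 \cdot 47 = -320 + 8930 = 8610$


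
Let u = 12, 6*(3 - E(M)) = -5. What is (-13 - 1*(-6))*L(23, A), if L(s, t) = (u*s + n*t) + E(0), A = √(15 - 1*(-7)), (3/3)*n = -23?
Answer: -11753/6 + 161*√22 ≈ -1203.7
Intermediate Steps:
E(M) = 23/6 (E(M) = 3 - ⅙*(-5) = 3 + ⅚ = 23/6)
n = -23
A = √22 (A = √(15 + 7) = √22 ≈ 4.6904)
L(s, t) = 23/6 - 23*t + 12*s (L(s, t) = (12*s - 23*t) + 23/6 = (-23*t + 12*s) + 23/6 = 23/6 - 23*t + 12*s)
(-13 - 1*(-6))*L(23, A) = (-13 - 1*(-6))*(23/6 - 23*√22 + 12*23) = (-13 + 6)*(23/6 - 23*√22 + 276) = -7*(1679/6 - 23*√22) = -11753/6 + 161*√22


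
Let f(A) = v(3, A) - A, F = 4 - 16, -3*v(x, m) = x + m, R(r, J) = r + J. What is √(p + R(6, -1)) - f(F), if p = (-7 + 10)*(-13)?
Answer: -15 + I*√34 ≈ -15.0 + 5.831*I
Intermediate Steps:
R(r, J) = J + r
p = -39 (p = 3*(-13) = -39)
v(x, m) = -m/3 - x/3 (v(x, m) = -(x + m)/3 = -(m + x)/3 = -m/3 - x/3)
F = -12
f(A) = -1 - 4*A/3 (f(A) = (-A/3 - ⅓*3) - A = (-A/3 - 1) - A = (-1 - A/3) - A = -1 - 4*A/3)
√(p + R(6, -1)) - f(F) = √(-39 + (-1 + 6)) - (-1 - 4/3*(-12)) = √(-39 + 5) - (-1 + 16) = √(-34) - 1*15 = I*√34 - 15 = -15 + I*√34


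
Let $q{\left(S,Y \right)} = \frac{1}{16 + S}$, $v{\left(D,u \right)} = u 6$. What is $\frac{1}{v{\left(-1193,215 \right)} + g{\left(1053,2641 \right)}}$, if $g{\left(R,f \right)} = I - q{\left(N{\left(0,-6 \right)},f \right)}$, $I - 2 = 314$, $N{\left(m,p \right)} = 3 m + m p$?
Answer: $\frac{16}{25695} \approx 0.00062269$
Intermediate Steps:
$v{\left(D,u \right)} = 6 u$
$I = 316$ ($I = 2 + 314 = 316$)
$g{\left(R,f \right)} = \frac{5055}{16}$ ($g{\left(R,f \right)} = 316 - \frac{1}{16 + 0 \left(3 - 6\right)} = 316 - \frac{1}{16 + 0 \left(-3\right)} = 316 - \frac{1}{16 + 0} = 316 - \frac{1}{16} = \frac{5055}{16}$)
$\frac{1}{v{\left(-1193,215 \right)} + g{\left(1053,2641 \right)}} = \frac{1}{6 \cdot 215 + \frac{5055}{16}} = \frac{1}{1290 + \frac{5055}{16}} = \frac{1}{\frac{25695}{16}} = \frac{16}{25695}$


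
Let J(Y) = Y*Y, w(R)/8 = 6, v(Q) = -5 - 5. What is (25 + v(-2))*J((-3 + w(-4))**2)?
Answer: 61509375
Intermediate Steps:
v(Q) = -10
w(R) = 48 (w(R) = 8*6 = 48)
J(Y) = Y**2
(25 + v(-2))*J((-3 + w(-4))**2) = (25 - 10)*((-3 + 48)**2)**2 = 15*(45**2)**2 = 15*2025**2 = 15*4100625 = 61509375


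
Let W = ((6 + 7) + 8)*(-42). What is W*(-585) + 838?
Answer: 516808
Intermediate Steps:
W = -882 (W = (13 + 8)*(-42) = 21*(-42) = -882)
W*(-585) + 838 = -882*(-585) + 838 = 515970 + 838 = 516808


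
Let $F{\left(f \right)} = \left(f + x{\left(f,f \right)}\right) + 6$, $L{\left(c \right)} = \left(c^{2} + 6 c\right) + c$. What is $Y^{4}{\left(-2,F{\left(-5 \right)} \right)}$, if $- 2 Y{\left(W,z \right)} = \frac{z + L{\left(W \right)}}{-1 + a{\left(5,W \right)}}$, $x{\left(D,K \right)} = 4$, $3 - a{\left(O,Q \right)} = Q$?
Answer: $\frac{625}{4096} \approx 0.15259$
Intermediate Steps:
$a{\left(O,Q \right)} = 3 - Q$
$L{\left(c \right)} = c^{2} + 7 c$
$F{\left(f \right)} = 10 + f$ ($F{\left(f \right)} = \left(f + 4\right) + 6 = \left(4 + f\right) + 6 = 10 + f$)
$Y{\left(W,z \right)} = - \frac{z + W \left(7 + W\right)}{2 \left(2 - W\right)}$ ($Y{\left(W,z \right)} = - \frac{\left(z + W \left(7 + W\right)\right) \frac{1}{-1 - \left(-3 + W\right)}}{2} = - \frac{\left(z + W \left(7 + W\right)\right) \frac{1}{2 - W}}{2} = - \frac{\frac{1}{2 - W} \left(z + W \left(7 + W\right)\right)}{2} = - \frac{z + W \left(7 + W\right)}{2 \left(2 - W\right)}$)
$Y^{4}{\left(-2,F{\left(-5 \right)} \right)} = \left(\frac{\left(10 - 5\right) - 2 \left(7 - 2\right)}{2 \left(-2 - 2\right)}\right)^{4} = \left(\frac{5 - 10}{2 \left(-4\right)}\right)^{4} = \left(\frac{1}{2} \left(- \frac{1}{4}\right) \left(5 - 10\right)\right)^{4} = \left(\frac{1}{2} \left(- \frac{1}{4}\right) \left(-5\right)\right)^{4} = \left(\frac{5}{8}\right)^{4} = \frac{625}{4096}$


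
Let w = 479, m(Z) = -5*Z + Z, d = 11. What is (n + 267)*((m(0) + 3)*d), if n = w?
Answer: 24618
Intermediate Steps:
m(Z) = -4*Z
n = 479
(n + 267)*((m(0) + 3)*d) = (479 + 267)*((-4*0 + 3)*11) = 746*((0 + 3)*11) = 746*(3*11) = 746*33 = 24618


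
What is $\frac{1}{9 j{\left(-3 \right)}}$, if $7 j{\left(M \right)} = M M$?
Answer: $\frac{7}{81} \approx 0.08642$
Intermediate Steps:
$j{\left(M \right)} = \frac{M^{2}}{7}$ ($j{\left(M \right)} = \frac{M M}{7} = \frac{M^{2}}{7}$)
$\frac{1}{9 j{\left(-3 \right)}} = \frac{1}{9 \frac{\left(-3\right)^{2}}{7}} = \frac{1}{9 \cdot \frac{1}{7} \cdot 9} = \frac{1}{9 \cdot \frac{9}{7}} = \frac{1}{\frac{81}{7}} = \frac{7}{81}$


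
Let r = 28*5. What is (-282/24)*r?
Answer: -1645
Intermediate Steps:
r = 140
(-282/24)*r = -282/24*140 = -282*1/24*140 = -47/4*140 = -1645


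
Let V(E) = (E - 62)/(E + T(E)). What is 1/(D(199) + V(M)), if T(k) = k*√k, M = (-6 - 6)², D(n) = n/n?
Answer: 936/977 ≈ 0.95803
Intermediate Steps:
D(n) = 1
M = 144 (M = (-12)² = 144)
T(k) = k^(3/2)
V(E) = (-62 + E)/(E + E^(3/2)) (V(E) = (E - 62)/(E + E^(3/2)) = (-62 + E)/(E + E^(3/2)))
1/(D(199) + V(M)) = 1/(1 + (-62 + 144)/(144 + 144^(3/2))) = 1/(1 + 82/(144 + 1728)) = 1/(1 + 82/1872) = 1/(1 + (1/1872)*82) = 1/(1 + 41/936) = 1/(977/936) = 936/977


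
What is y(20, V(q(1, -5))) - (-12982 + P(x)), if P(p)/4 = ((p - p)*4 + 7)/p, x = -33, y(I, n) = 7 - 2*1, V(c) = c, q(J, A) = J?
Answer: 428599/33 ≈ 12988.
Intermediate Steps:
y(I, n) = 5 (y(I, n) = 7 - 2 = 5)
P(p) = 28/p (P(p) = 4*(((p - p)*4 + 7)/p) = 4*((0*4 + 7)/p) = 4*((0 + 7)/p) = 4*(7/p) = 28/p)
y(20, V(q(1, -5))) - (-12982 + P(x)) = 5 - (-12982 + 28/(-33)) = 5 - (-12982 + 28*(-1/33)) = 5 - (-12982 - 28/33) = 5 - 1*(-428434/33) = 5 + 428434/33 = 428599/33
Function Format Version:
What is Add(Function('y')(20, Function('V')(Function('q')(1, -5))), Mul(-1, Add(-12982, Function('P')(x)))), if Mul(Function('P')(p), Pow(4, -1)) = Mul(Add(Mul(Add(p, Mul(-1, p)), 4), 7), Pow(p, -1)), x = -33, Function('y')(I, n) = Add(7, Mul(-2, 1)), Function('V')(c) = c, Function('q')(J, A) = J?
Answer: Rational(428599, 33) ≈ 12988.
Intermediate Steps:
Function('y')(I, n) = 5 (Function('y')(I, n) = Add(7, -2) = 5)
Function('P')(p) = Mul(28, Pow(p, -1)) (Function('P')(p) = Mul(4, Mul(Add(Mul(Add(p, Mul(-1, p)), 4), 7), Pow(p, -1))) = Mul(4, Mul(Add(Mul(0, 4), 7), Pow(p, -1))) = Mul(4, Mul(Add(0, 7), Pow(p, -1))) = Mul(4, Mul(7, Pow(p, -1))) = Mul(28, Pow(p, -1)))
Add(Function('y')(20, Function('V')(Function('q')(1, -5))), Mul(-1, Add(-12982, Function('P')(x)))) = Add(5, Mul(-1, Add(-12982, Mul(28, Pow(-33, -1))))) = Add(5, Mul(-1, Add(-12982, Mul(28, Rational(-1, 33))))) = Add(5, Mul(-1, Add(-12982, Rational(-28, 33)))) = Add(5, Mul(-1, Rational(-428434, 33))) = Add(5, Rational(428434, 33)) = Rational(428599, 33)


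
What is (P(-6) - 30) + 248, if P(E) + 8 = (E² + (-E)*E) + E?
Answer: 204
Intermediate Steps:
P(E) = -8 + E (P(E) = -8 + ((E² + (-E)*E) + E) = -8 + ((E² - E²) + E) = -8 + (0 + E) = -8 + E)
(P(-6) - 30) + 248 = ((-8 - 6) - 30) + 248 = (-14 - 30) + 248 = -44 + 248 = 204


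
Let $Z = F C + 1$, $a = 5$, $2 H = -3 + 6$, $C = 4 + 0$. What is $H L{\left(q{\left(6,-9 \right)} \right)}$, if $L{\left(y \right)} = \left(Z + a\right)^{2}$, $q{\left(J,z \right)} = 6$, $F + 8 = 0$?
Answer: $1014$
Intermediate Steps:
$F = -8$ ($F = -8 + 0 = -8$)
$C = 4$
$H = \frac{3}{2}$ ($H = \frac{-3 + 6}{2} = \frac{1}{2} \cdot 3 = \frac{3}{2} \approx 1.5$)
$Z = -31$ ($Z = \left(-8\right) 4 + 1 = -32 + 1 = -31$)
$L{\left(y \right)} = 676$ ($L{\left(y \right)} = \left(-31 + 5\right)^{2} = \left(-26\right)^{2} = 676$)
$H L{\left(q{\left(6,-9 \right)} \right)} = \frac{3}{2} \cdot 676 = 1014$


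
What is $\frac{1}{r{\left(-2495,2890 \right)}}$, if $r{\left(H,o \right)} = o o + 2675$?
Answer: $\frac{1}{8354775} \approx 1.1969 \cdot 10^{-7}$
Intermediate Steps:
$r{\left(H,o \right)} = 2675 + o^{2}$ ($r{\left(H,o \right)} = o^{2} + 2675 = 2675 + o^{2}$)
$\frac{1}{r{\left(-2495,2890 \right)}} = \frac{1}{2675 + 2890^{2}} = \frac{1}{2675 + 8352100} = \frac{1}{8354775}$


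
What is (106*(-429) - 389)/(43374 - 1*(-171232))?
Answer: -45863/214606 ≈ -0.21371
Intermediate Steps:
(106*(-429) - 389)/(43374 - 1*(-171232)) = (-45474 - 389)/(43374 + 171232) = -45863/214606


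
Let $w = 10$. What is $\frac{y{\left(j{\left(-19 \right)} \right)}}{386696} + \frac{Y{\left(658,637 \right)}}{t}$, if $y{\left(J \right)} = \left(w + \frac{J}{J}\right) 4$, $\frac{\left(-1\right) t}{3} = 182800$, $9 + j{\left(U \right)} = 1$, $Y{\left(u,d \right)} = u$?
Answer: $- \frac{14394773}{13254005400} \approx -0.0010861$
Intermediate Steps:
$j{\left(U \right)} = -8$ ($j{\left(U \right)} = -9 + 1 = -8$)
$t = -548400$ ($t = \left(-3\right) 182800 = -548400$)
$y{\left(J \right)} = 44$ ($y{\left(J \right)} = \left(10 + \frac{J}{J}\right) 4 = \left(10 + 1\right) 4 = 11 \cdot 4 = 44$)
$\frac{y{\left(j{\left(-19 \right)} \right)}}{386696} + \frac{Y{\left(658,637 \right)}}{t} = \frac{44}{386696} + \frac{658}{-548400} = 44 \cdot \frac{1}{386696} + 658 \left(- \frac{1}{548400}\right) = \frac{11}{96674} - \frac{329}{274200} = - \frac{14394773}{13254005400}$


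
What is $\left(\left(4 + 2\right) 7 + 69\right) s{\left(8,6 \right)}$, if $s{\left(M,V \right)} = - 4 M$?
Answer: $-3552$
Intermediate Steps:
$\left(\left(4 + 2\right) 7 + 69\right) s{\left(8,6 \right)} = \left(\left(4 + 2\right) 7 + 69\right) \left(\left(-4\right) 8\right) = \left(6 \cdot 7 + 69\right) \left(-32\right) = \left(42 + 69\right) \left(-32\right) = 111 \left(-32\right) = -3552$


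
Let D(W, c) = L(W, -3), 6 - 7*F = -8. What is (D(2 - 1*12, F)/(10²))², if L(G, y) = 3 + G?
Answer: 49/10000 ≈ 0.0049000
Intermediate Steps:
F = 2 (F = 6/7 - ⅐*(-8) = 6/7 + 8/7 = 2)
D(W, c) = 3 + W
(D(2 - 1*12, F)/(10²))² = ((3 + (2 - 1*12))/(10²))² = ((3 + (2 - 12))/100)² = ((3 - 10)*(1/100))² = (-7*1/100)² = (-7/100)² = 49/10000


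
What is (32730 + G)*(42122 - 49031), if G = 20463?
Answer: -367510437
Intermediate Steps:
(32730 + G)*(42122 - 49031) = (32730 + 20463)*(42122 - 49031) = 53193*(-6909) = -367510437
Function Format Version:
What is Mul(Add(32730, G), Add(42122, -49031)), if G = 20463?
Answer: -367510437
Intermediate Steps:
Mul(Add(32730, G), Add(42122, -49031)) = Mul(Add(32730, 20463), Add(42122, -49031)) = Mul(53193, -6909) = -367510437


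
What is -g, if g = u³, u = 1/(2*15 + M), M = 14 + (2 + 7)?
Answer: -1/148877 ≈ -6.7170e-6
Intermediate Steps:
M = 23 (M = 14 + 9 = 23)
u = 1/53 (u = 1/(2*15 + 23) = 1/(30 + 23) = 1/53 ≈ 0.018868)
g = 1/148877 (g = (1/53)³ = 1/148877 ≈ 6.7170e-6)
-g = -1*1/148877 = -1/148877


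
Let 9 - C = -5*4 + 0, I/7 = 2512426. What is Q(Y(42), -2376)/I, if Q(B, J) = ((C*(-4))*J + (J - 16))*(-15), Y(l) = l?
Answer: -41820/179459 ≈ -0.23303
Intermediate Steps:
I = 17586982 (I = 7*2512426 = 17586982)
C = 29 (C = 9 - (-5*4 + 0) = 9 - (-20 + 0) = 9 - 1*(-20) = 9 + 20 = 29)
Q(B, J) = 240 + 1725*J (Q(B, J) = ((29*(-4))*J + (J - 16))*(-15) = (-116*J + (-16 + J))*(-15) = (-16 - 115*J)*(-15) = 240 + 1725*J)
Q(Y(42), -2376)/I = (240 + 1725*(-2376))/17586982 = (240 - 4098600)*(1/17586982) = -4098360*1/17586982 = -41820/179459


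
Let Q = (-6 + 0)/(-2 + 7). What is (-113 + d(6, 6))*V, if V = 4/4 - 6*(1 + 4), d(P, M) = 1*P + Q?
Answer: 15689/5 ≈ 3137.8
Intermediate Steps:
Q = -6/5 ≈ -1.2000
d(P, M) = -6/5 + P (d(P, M) = 1*P - 6/5 = P - 6/5 = -6/5 + P)
V = -29 (V = 4*(¼) - 6*5 = 1 - 30 = -29)
(-113 + d(6, 6))*V = (-113 + (-6/5 + 6))*(-29) = (-113 + 24/5)*(-29) = -541/5*(-29) = 15689/5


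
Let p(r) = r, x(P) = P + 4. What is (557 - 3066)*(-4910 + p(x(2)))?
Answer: 12304136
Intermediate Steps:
x(P) = 4 + P
(557 - 3066)*(-4910 + p(x(2))) = (557 - 3066)*(-4910 + (4 + 2)) = -2509*(-4910 + 6) = -2509*(-4904) = 12304136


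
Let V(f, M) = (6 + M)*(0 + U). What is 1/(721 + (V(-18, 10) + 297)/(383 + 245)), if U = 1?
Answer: 628/453101 ≈ 0.0013860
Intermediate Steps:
V(f, M) = 6 + M (V(f, M) = (6 + M)*(0 + 1) = (6 + M)*1 = 6 + M)
1/(721 + (V(-18, 10) + 297)/(383 + 245)) = 1/(721 + ((6 + 10) + 297)/(383 + 245)) = 1/(721 + (16 + 297)/628) = 1/(721 + 313*(1/628)) = 1/(721 + 313/628) = 1/(453101/628) = 628/453101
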